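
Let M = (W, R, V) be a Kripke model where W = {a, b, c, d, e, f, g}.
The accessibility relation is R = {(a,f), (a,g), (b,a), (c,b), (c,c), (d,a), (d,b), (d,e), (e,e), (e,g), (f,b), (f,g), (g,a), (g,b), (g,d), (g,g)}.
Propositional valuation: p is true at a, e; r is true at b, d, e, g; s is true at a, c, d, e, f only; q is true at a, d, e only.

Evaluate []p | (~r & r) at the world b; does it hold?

At b: []p is true, ~r & r is false, so []p | (~r & r) is true.
  At b: []p requires p at every successor {a}.
    At a: p is true.
  So []p is true at b.

Yes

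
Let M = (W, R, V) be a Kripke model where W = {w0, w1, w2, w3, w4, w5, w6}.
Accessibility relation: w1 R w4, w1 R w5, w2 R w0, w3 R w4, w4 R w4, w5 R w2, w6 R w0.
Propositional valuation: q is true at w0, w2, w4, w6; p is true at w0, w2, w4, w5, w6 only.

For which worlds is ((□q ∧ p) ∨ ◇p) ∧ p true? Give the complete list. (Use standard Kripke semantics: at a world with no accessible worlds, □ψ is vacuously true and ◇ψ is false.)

w0, w2, w4, w5, w6

Let φ = ((□q ∧ p) ∨ ◇p) ∧ p. Evaluate φ at each world:
  w0 (successors ∅): φ is true.
  w1 (successors {w4, w5}): φ is false.
  w2 (successors {w0}): φ is true.
  w3 (successors {w4}): φ is false.
  w4 (successors {w4}): φ is true.
  w5 (successors {w2}): φ is true.
  w6 (successors {w0}): φ is true.
For instance, at w5:
  At w5: (□q ∧ p) ∨ ◇p is true, p is true, so ((□q ∧ p) ∨ ◇p) ∧ p is true.
    At w5: □q ∧ p is true, ◇p is true, so (□q ∧ p) ∨ ◇p is true.
      At w5: □q is true, p is true, so □q ∧ p is true.
      At w5: ◇p requires p at some successor in {w2}.
        p holds at w2, so ◇p is true at w5.
Satisfying worlds: {w0, w2, w4, w5, w6}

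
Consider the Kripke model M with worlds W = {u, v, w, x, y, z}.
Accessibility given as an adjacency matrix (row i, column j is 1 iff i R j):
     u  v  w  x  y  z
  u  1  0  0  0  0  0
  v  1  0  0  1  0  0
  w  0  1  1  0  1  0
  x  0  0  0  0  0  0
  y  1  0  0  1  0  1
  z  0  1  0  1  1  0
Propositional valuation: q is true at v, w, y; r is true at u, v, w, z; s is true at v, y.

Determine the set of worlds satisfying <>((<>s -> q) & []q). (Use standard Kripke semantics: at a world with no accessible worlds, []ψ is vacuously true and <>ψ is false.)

v, w, y, z

Let φ = <>((<>s -> q) & []q). Evaluate φ at each world:
  u (successors {u}): φ is false.
  v (successors {u, x}): φ is true.
  w (successors {v, w, y}): φ is true.
  x (successors ∅): φ is false.
  y (successors {u, x, z}): φ is true.
  z (successors {v, x, y}): φ is true.
For instance, at z:
  At z: <>((<>s -> q) & []q) requires (<>s -> q) & []q at some successor in {v, x, y}.
    (<>s -> q) & []q holds at x, so <>((<>s -> q) & []q) is true at z.
      At x: <>s -> q is true, []q is true, so (<>s -> q) & []q is true.
Satisfying worlds: {v, w, y, z}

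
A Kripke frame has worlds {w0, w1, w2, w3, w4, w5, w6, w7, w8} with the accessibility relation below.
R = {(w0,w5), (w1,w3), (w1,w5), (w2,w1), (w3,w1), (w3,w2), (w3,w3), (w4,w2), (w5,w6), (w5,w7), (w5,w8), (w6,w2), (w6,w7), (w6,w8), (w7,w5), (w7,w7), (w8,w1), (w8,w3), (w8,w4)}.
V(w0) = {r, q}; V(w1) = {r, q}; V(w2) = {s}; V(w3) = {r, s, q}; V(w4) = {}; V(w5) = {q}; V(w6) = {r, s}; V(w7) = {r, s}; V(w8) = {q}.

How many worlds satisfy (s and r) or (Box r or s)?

4

Let φ = (s and r) or (Box r or s). Evaluate φ at each world:
  w0 (successors {w5}): φ is false.
  w1 (successors {w3, w5}): φ is false.
  w2 (successors {w1}): φ is true.
  w3 (successors {w1, w2, w3}): φ is true.
  w4 (successors {w2}): φ is false.
  w5 (successors {w6, w7, w8}): φ is false.
  w6 (successors {w2, w7, w8}): φ is true.
  w7 (successors {w5, w7}): φ is true.
  w8 (successors {w1, w3, w4}): φ is false.
For instance, at w5:
  At w5: s and r is false, Box r or s is false, so (s and r) or (Box r or s) is false.
    At w5: Box r is false, s is false, so Box r or s is false.
      At w5: Box r requires r at every successor {w6, w7, w8}.
        r fails at w8, so Box r is false at w5.
Satisfying worlds: {w2, w3, w6, w7}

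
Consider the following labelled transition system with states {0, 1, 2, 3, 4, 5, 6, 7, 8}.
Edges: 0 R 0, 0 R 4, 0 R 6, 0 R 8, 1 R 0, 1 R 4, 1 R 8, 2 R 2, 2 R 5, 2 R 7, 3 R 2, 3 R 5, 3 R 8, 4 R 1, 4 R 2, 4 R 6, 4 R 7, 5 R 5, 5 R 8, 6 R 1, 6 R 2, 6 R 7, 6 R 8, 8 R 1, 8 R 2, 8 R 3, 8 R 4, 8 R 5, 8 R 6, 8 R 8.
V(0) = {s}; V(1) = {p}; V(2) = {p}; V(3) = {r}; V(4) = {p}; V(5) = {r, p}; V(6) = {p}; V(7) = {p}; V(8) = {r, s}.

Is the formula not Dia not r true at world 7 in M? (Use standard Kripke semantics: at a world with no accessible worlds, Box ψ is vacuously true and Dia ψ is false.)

Yes

At 7: Dia not r is false, so not Dia not r is true.
  At 7: no accessible worlds, so Dia not r is false.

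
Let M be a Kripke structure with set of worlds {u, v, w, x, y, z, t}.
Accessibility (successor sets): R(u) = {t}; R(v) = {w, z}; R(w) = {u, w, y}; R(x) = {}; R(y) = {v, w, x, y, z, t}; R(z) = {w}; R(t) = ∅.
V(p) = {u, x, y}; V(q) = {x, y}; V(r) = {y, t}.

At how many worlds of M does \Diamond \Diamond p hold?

Let φ = \Diamond \Diamond p. Evaluate φ at each world:
  u (successors {t}): φ is false.
  v (successors {w, z}): φ is true.
  w (successors {u, w, y}): φ is true.
  x (successors ∅): φ is false.
  y (successors {v, w, x, y, z, t}): φ is true.
  z (successors {w}): φ is true.
  t (successors ∅): φ is false.
For instance, at w:
  At w: \Diamond \Diamond p requires \Diamond p at some successor in {u, w, y}.
    \Diamond p holds at w, so \Diamond \Diamond p is true at w.
      At w: \Diamond p requires p at some successor in {u, w, y}.
        p holds at u, so \Diamond p is true at w.
Satisfying worlds: {v, w, y, z}

4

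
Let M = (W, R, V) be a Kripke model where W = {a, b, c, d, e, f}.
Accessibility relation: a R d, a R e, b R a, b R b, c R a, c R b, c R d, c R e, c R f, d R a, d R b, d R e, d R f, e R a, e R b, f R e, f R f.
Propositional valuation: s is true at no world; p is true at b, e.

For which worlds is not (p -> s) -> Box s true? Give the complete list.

Let φ = not (p -> s) -> Box s. Evaluate φ at each world:
  a (successors {d, e}): φ is true.
  b (successors {a, b}): φ is false.
  c (successors {a, b, d, e, f}): φ is true.
  d (successors {a, b, e, f}): φ is true.
  e (successors {a, b}): φ is false.
  f (successors {e, f}): φ is true.
For instance, at c:
  At c: not (p -> s) is false, Box s is false, so not (p -> s) -> Box s is true.
    At c: Box s requires s at every successor {a, b, d, e, f}.
      s fails at a, so Box s is false at c.
Satisfying worlds: {a, c, d, f}

a, c, d, f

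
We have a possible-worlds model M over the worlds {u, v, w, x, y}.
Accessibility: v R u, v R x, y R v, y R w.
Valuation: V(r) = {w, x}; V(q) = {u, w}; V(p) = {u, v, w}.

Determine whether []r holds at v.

No

Recall that []ψ holds at a world iff ψ holds at every accessible world, and <>ψ holds iff ψ holds at some accessible world.
At v: []r requires r at every successor {u, x}.
  r fails at u, so []r is false at v.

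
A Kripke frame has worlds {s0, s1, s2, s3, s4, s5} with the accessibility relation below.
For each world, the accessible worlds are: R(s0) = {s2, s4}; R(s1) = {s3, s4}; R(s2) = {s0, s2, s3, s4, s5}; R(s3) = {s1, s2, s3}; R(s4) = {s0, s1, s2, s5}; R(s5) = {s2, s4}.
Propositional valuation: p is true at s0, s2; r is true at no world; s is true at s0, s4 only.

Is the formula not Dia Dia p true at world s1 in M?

At s1: Dia Dia p is true, so not Dia Dia p is false.
  At s1: Dia Dia p requires Dia p at some successor in {s3, s4}.
    Dia p holds at s3, so Dia Dia p is true at s1.
      At s3: Dia p requires p at some successor in {s1, s2, s3}.
        p holds at s2, so Dia p is true at s3.

No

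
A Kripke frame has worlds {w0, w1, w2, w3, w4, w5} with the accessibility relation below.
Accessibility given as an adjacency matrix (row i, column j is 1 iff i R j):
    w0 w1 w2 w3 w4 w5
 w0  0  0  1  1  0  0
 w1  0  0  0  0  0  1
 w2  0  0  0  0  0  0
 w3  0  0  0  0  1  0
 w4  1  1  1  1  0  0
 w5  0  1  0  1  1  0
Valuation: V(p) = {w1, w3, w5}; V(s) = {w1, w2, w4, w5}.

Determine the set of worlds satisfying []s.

Let φ = []s. Evaluate φ at each world:
  w0 (successors {w2, w3}): φ is false.
  w1 (successors {w5}): φ is true.
  w2 (successors ∅): φ is true.
  w3 (successors {w4}): φ is true.
  w4 (successors {w0, w1, w2, w3}): φ is false.
  w5 (successors {w1, w3, w4}): φ is false.
For instance, at w3:
  At w3: []s requires s at every successor {w4}.
    At w4: s is true.
  So []s is true at w3.
Satisfying worlds: {w1, w2, w3}

w1, w2, w3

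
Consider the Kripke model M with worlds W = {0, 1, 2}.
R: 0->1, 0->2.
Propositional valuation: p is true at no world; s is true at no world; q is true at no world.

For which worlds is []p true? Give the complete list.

1, 2

Let φ = []p. Evaluate φ at each world:
  0 (successors {1, 2}): φ is false.
  1 (successors ∅): φ is true.
  2 (successors ∅): φ is true.
For instance, at 0:
  At 0: []p requires p at every successor {1, 2}.
    p fails at 1, so []p is false at 0.
Satisfying worlds: {1, 2}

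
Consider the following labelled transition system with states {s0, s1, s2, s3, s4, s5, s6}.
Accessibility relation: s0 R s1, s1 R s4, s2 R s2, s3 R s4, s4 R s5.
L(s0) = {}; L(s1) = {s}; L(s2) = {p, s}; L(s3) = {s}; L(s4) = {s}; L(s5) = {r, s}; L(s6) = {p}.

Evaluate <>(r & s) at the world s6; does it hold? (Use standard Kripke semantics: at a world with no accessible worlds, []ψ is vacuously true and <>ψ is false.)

Recall that <>ψ holds at a world iff ψ holds at some accessible world.
At s6: no accessible worlds, so <>(r & s) is false.

No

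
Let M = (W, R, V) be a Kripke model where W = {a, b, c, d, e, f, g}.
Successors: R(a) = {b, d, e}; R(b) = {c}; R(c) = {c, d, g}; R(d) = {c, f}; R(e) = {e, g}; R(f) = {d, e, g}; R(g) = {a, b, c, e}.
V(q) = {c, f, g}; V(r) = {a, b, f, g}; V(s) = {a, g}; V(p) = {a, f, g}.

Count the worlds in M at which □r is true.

0

Let φ = □r. Evaluate φ at each world:
  a (successors {b, d, e}): φ is false.
  b (successors {c}): φ is false.
  c (successors {c, d, g}): φ is false.
  d (successors {c, f}): φ is false.
  e (successors {e, g}): φ is false.
  f (successors {d, e, g}): φ is false.
  g (successors {a, b, c, e}): φ is false.
For instance, at b:
  At b: □r requires r at every successor {c}.
    r fails at c, so □r is false at b.
Satisfying worlds: none.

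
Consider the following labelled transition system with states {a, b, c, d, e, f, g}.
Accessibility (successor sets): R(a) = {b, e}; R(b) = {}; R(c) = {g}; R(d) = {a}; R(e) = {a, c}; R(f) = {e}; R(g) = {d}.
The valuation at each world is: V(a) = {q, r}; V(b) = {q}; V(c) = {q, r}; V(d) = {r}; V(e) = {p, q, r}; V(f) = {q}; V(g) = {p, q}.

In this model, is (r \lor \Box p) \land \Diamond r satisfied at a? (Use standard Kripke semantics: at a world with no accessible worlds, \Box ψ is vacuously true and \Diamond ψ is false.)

Yes

Recall that \Box ψ holds at a world iff ψ holds at every accessible world, and \Diamond ψ holds iff ψ holds at some accessible world.
At a: r \lor \Box p is true, \Diamond r is true, so (r \lor \Box p) \land \Diamond r is true.
  At a: r is true, \Box p is false, so r \lor \Box p is true.
    At a: \Box p requires p at every successor {b, e}.
      p fails at b, so \Box p is false at a.
  At a: \Diamond r requires r at some successor in {b, e}.
    r holds at e, so \Diamond r is true at a.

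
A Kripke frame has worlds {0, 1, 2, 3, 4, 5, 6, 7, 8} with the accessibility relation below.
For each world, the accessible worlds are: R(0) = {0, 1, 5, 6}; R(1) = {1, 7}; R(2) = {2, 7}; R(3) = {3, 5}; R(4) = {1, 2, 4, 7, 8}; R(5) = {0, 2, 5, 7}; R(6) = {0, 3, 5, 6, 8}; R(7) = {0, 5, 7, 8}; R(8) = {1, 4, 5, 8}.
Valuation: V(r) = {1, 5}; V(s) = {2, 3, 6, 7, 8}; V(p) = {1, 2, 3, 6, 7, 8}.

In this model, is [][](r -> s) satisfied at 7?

No

At 7: [][](r -> s) requires [](r -> s) at every successor {0, 5, 7, 8}.
  [](r -> s) fails at 0, so [][](r -> s) is false at 7.
    At 0: [](r -> s) requires r -> s at every successor {0, 1, 5, 6}.
      r -> s fails at 1, so [](r -> s) is false at 0.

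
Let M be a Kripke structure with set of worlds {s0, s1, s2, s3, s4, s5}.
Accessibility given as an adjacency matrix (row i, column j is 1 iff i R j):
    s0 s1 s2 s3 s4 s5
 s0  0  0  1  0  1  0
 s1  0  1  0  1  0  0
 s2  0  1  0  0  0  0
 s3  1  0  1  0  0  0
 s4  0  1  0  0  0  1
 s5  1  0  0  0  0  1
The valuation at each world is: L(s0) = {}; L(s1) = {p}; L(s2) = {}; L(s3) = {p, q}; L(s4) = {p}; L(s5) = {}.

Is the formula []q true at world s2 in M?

No

At s2: []q requires q at every successor {s1}.
  q fails at s1, so []q is false at s2.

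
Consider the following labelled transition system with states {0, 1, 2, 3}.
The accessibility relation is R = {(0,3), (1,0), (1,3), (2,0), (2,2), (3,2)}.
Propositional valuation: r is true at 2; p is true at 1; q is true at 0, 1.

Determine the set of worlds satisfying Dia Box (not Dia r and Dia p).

Let φ = Dia Box (not Dia r and Dia p). Evaluate φ at each world:
  0 (successors {3}): φ is false.
  1 (successors {0, 3}): φ is false.
  2 (successors {0, 2}): φ is false.
  3 (successors {2}): φ is false.
For instance, at 2:
  At 2: Dia Box (not Dia r and Dia p) requires Box (not Dia r and Dia p) at some successor in {0, 2}.
    At 0: Box (not Dia r and Dia p) is false.
    At 2: Box (not Dia r and Dia p) is false.
  So Dia Box (not Dia r and Dia p) is false at 2.
Satisfying worlds: none.

none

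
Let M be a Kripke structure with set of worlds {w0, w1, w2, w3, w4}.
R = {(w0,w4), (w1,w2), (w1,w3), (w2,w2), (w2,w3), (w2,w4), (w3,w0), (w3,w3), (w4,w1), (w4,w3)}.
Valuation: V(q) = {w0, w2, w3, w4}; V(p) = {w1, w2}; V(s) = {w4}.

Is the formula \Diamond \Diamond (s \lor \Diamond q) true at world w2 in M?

Yes

Recall that \Diamond ψ holds at a world iff ψ holds at some accessible world.
At w2: \Diamond \Diamond (s \lor \Diamond q) requires \Diamond (s \lor \Diamond q) at some successor in {w2, w3, w4}.
  \Diamond (s \lor \Diamond q) holds at w2, so \Diamond \Diamond (s \lor \Diamond q) is true at w2.
    At w2: \Diamond (s \lor \Diamond q) requires s \lor \Diamond q at some successor in {w2, w3, w4}.
      s \lor \Diamond q holds at w2, so \Diamond (s \lor \Diamond q) is true at w2.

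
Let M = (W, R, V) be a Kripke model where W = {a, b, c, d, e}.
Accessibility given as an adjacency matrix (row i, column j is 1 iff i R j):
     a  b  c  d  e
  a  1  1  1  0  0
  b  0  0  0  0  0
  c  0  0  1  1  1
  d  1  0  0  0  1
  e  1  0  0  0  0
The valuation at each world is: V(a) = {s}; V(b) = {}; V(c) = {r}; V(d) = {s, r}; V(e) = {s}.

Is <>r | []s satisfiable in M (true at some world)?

Recall that []ψ holds at a world iff ψ holds at every accessible world, and <>ψ holds iff ψ holds at some accessible world.
Let φ = <>r | []s. Evaluate φ at each world:
  a (successors {a, b, c}): φ is true.
  b (successors ∅): φ is true.
  c (successors {c, d, e}): φ is true.
  d (successors {a, e}): φ is true.
  e (successors {a}): φ is true.
Detail at a (witness):
  At a: <>r is true, []s is false, so <>r | []s is true.
    At a: <>r requires r at some successor in {a, b, c}.
      r holds at c, so <>r is true at a.
    At a: []s requires s at every successor {a, b, c}.
      s fails at b, so []s is false at a.

Yes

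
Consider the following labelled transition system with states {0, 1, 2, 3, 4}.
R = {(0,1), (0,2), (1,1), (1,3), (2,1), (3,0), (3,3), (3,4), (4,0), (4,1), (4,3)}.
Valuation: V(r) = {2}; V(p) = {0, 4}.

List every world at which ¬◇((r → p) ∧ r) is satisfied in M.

0, 1, 2, 3, 4

Let φ = ¬◇((r → p) ∧ r). Evaluate φ at each world:
  0 (successors {1, 2}): φ is true.
  1 (successors {1, 3}): φ is true.
  2 (successors {1}): φ is true.
  3 (successors {0, 3, 4}): φ is true.
  4 (successors {0, 1, 3}): φ is true.
For instance, at 2:
  At 2: ◇((r → p) ∧ r) is false, so ¬◇((r → p) ∧ r) is true.
    At 2: ◇((r → p) ∧ r) requires (r → p) ∧ r at some successor in {1}.
      At 1: (r → p) ∧ r is false.
    So ◇((r → p) ∧ r) is false at 2.
Satisfying worlds: {0, 1, 2, 3, 4}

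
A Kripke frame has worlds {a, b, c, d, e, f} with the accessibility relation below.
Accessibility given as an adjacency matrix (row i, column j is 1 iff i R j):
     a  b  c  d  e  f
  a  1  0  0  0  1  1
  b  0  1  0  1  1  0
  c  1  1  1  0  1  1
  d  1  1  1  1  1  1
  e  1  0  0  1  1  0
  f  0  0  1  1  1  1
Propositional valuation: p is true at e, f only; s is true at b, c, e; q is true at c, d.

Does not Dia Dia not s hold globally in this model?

Recall that Dia ψ holds at a world iff ψ holds at some accessible world.
Let φ = not Dia Dia not s. Evaluate φ at each world:
  a (successors {a, e, f}): φ is false.
  b (successors {b, d, e}): φ is false.
  c (successors {a, b, c, e, f}): φ is false.
  d (successors {a, b, c, d, e, f}): φ is false.
  e (successors {a, d, e}): φ is false.
  f (successors {c, d, e, f}): φ is false.
Detail at a (counterexample):
  At a: Dia Dia not s is true, so not Dia Dia not s is false.
    At a: Dia Dia not s requires Dia not s at some successor in {a, e, f}.
      Dia not s holds at a, so Dia Dia not s is true at a.

No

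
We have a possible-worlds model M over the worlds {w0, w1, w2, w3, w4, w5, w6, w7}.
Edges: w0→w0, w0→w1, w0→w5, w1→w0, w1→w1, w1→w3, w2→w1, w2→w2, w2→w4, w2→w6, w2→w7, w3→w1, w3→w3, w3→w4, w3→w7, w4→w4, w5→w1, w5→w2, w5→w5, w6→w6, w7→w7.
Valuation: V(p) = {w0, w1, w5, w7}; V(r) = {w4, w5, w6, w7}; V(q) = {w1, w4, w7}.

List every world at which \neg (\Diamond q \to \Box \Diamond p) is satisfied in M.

Let φ = \neg (\Diamond q \to \Box \Diamond p). Evaluate φ at each world:
  w0 (successors {w0, w1, w5}): φ is false.
  w1 (successors {w0, w1, w3}): φ is false.
  w2 (successors {w1, w2, w4, w6, w7}): φ is true.
  w3 (successors {w1, w3, w4, w7}): φ is true.
  w4 (successors {w4}): φ is true.
  w5 (successors {w1, w2, w5}): φ is false.
  w6 (successors {w6}): φ is false.
  w7 (successors {w7}): φ is false.
For instance, at w3:
  At w3: \Diamond q \to \Box \Diamond p is false, so \neg (\Diamond q \to \Box \Diamond p) is true.
    At w3: \Diamond q is true, \Box \Diamond p is false, so \Diamond q \to \Box \Diamond p is false.
      At w3: \Diamond q requires q at some successor in {w1, w3, w4, w7}.
        q holds at w1, so \Diamond q is true at w3.
      At w3: \Box \Diamond p requires \Diamond p at every successor {w1, w3, w4, w7}.
        \Diamond p fails at w4, so \Box \Diamond p is false at w3.
Satisfying worlds: {w2, w3, w4}

w2, w3, w4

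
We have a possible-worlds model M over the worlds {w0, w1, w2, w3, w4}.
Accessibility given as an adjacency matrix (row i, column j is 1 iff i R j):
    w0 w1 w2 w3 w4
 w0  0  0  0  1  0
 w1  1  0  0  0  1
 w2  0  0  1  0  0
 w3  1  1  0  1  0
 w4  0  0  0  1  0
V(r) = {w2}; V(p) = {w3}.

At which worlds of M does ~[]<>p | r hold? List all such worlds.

Recall that []ψ holds at a world iff ψ holds at every accessible world, and <>ψ holds iff ψ holds at some accessible world.
Let φ = ~[]<>p | r. Evaluate φ at each world:
  w0 (successors {w3}): φ is false.
  w1 (successors {w0, w4}): φ is false.
  w2 (successors {w2}): φ is true.
  w3 (successors {w0, w1, w3}): φ is true.
  w4 (successors {w3}): φ is false.
For instance, at w1:
  At w1: ~[]<>p is false, r is false, so ~[]<>p | r is false.
    At w1: []<>p is true, so ~[]<>p is false.
      At w1: []<>p requires <>p at every successor {w0, w4}.
        At w0: <>p is true.
        At w4: <>p is true.
      So []<>p is true at w1.
Satisfying worlds: {w2, w3}

w2, w3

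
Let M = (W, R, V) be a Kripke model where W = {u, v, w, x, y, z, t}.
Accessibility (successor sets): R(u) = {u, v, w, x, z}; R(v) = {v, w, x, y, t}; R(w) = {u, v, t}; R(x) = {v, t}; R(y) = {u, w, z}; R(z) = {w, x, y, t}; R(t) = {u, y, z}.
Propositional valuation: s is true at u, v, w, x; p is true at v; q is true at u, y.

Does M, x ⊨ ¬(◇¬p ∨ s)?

At x: ◇¬p ∨ s is true, so ¬(◇¬p ∨ s) is false.
  At x: ◇¬p is true, s is true, so ◇¬p ∨ s is true.
    At x: ◇¬p requires ¬p at some successor in {v, t}.
      ¬p holds at t, so ◇¬p is true at x.

No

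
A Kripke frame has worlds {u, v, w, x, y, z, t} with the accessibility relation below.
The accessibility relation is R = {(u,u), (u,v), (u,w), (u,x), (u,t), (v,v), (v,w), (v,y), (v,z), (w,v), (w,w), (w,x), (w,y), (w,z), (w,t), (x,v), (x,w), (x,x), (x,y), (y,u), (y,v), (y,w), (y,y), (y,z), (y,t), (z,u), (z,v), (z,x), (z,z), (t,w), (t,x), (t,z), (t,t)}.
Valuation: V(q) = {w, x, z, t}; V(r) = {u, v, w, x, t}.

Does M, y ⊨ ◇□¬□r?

Yes

At y: ◇□¬□r requires □¬□r at some successor in {u, v, w, y, z, t}.
  □¬□r holds at v, so ◇□¬□r is true at y.
    At v: □¬□r requires ¬□r at every successor {v, w, y, z}.
      At v: ¬□r is true.
      At w: ¬□r is true.
      At y: ¬□r is true.
      At z: ¬□r is true.
    So □¬□r is true at v.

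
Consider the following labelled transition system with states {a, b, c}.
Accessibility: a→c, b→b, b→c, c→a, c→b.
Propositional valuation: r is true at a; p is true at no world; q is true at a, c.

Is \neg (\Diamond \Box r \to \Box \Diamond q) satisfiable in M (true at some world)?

Let φ = \neg (\Diamond \Box r \to \Box \Diamond q). Evaluate φ at each world:
  a (successors {c}): φ is false.
  b (successors {b, c}): φ is false.
  c (successors {a, b}): φ is false.
For instance, at a:
  At a: \Diamond \Box r \to \Box \Diamond q is true, so \neg (\Diamond \Box r \to \Box \Diamond q) is false.
    At a: \Diamond \Box r is false, \Box \Diamond q is true, so \Diamond \Box r \to \Box \Diamond q is true.
      At a: \Diamond \Box r requires \Box r at some successor in {c}.
        At c: \Box r is false.
      So \Diamond \Box r is false at a.
      At a: \Box \Diamond q requires \Diamond q at every successor {c}.
        At c: \Diamond q is true.
      So \Box \Diamond q is true at a.

No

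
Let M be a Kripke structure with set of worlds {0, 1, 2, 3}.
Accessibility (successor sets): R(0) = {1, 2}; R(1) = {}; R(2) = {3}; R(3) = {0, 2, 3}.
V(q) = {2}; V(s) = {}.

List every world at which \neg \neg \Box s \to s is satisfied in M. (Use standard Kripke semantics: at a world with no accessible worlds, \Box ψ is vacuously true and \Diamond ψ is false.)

0, 2, 3

Recall that \Box ψ holds at a world iff ψ holds at every accessible world, and \Diamond ψ holds iff ψ holds at some accessible world.
Let φ = \neg \neg \Box s \to s. Evaluate φ at each world:
  0 (successors {1, 2}): φ is true.
  1 (successors ∅): φ is false.
  2 (successors {3}): φ is true.
  3 (successors {0, 2, 3}): φ is true.
For instance, at 0:
  At 0: \neg \neg \Box s is false, s is false, so \neg \neg \Box s \to s is true.
    At 0: \neg \Box s is true, so \neg \neg \Box s is false.
      At 0: \Box s is false, so \neg \Box s is true.
Satisfying worlds: {0, 2, 3}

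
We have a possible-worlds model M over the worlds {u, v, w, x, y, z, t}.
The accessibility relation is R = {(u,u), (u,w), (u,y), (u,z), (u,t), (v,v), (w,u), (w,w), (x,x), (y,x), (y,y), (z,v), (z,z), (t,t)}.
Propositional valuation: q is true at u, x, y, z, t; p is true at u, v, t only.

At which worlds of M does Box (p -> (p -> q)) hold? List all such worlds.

u, w, x, y, t

Let φ = Box (p -> (p -> q)). Evaluate φ at each world:
  u (successors {u, w, y, z, t}): φ is true.
  v (successors {v}): φ is false.
  w (successors {u, w}): φ is true.
  x (successors {x}): φ is true.
  y (successors {x, y}): φ is true.
  z (successors {v, z}): φ is false.
  t (successors {t}): φ is true.
For instance, at z:
  At z: Box (p -> (p -> q)) requires p -> (p -> q) at every successor {v, z}.
    p -> (p -> q) fails at v, so Box (p -> (p -> q)) is false at z.
Satisfying worlds: {u, w, x, y, t}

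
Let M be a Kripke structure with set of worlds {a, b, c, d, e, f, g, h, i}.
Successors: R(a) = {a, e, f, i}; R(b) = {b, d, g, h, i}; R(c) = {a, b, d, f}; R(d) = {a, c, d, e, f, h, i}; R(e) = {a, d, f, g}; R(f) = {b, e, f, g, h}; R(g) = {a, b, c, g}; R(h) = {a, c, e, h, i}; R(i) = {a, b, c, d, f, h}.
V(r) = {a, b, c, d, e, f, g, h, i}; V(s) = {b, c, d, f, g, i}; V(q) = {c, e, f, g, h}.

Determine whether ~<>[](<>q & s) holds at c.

Recall that []ψ holds at a world iff ψ holds at every accessible world, and <>ψ holds iff ψ holds at some accessible world.
At c: <>[](<>q & s) is false, so ~<>[](<>q & s) is true.
  At c: <>[](<>q & s) requires [](<>q & s) at some successor in {a, b, d, f}.
    At a: [](<>q & s) is false.
    At b: [](<>q & s) is false.
    At d: [](<>q & s) is false.
    At f: [](<>q & s) is false.
  So <>[](<>q & s) is false at c.

Yes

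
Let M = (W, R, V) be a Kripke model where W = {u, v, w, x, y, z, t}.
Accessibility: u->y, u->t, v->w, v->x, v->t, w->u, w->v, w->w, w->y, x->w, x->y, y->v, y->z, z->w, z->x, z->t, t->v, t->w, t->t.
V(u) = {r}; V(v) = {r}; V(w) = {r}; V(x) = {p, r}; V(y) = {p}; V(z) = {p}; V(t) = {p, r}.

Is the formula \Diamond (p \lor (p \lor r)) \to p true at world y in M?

Recall that \Diamond ψ holds at a world iff ψ holds at some accessible world.
At y: \Diamond (p \lor (p \lor r)) is true, p is true, so \Diamond (p \lor (p \lor r)) \to p is true.
  At y: \Diamond (p \lor (p \lor r)) requires p \lor (p \lor r) at some successor in {v, z}.
    p \lor (p \lor r) holds at v, so \Diamond (p \lor (p \lor r)) is true at y.

Yes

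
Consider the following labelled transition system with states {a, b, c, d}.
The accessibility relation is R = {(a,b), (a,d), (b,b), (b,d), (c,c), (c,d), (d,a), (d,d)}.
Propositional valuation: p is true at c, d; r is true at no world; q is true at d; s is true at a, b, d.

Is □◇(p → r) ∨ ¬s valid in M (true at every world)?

Yes

Let φ = □◇(p → r) ∨ ¬s. Evaluate φ at each world:
  a (successors {b, d}): φ is true.
  b (successors {b, d}): φ is true.
  c (successors {c, d}): φ is true.
  d (successors {a, d}): φ is true.
For instance, at c:
  At c: □◇(p → r) is false, ¬s is true, so □◇(p → r) ∨ ¬s is true.
    At c: □◇(p → r) requires ◇(p → r) at every successor {c, d}.
      ◇(p → r) fails at c, so □◇(p → r) is false at c.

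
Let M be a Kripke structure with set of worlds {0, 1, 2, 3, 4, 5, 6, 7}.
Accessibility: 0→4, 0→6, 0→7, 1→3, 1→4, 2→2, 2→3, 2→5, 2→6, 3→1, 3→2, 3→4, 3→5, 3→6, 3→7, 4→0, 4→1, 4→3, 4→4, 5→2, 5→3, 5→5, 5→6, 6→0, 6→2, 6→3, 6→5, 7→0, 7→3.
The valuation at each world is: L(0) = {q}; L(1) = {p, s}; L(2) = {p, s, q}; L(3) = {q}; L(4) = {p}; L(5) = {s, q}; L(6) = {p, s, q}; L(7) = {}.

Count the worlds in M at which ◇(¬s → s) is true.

Let φ = ◇(¬s → s). Evaluate φ at each world:
  0 (successors {4, 6, 7}): φ is true.
  1 (successors {3, 4}): φ is false.
  2 (successors {2, 3, 5, 6}): φ is true.
  3 (successors {1, 2, 4, 5, 6, 7}): φ is true.
  4 (successors {0, 1, 3, 4}): φ is true.
  5 (successors {2, 3, 5, 6}): φ is true.
  6 (successors {0, 2, 3, 5}): φ is true.
  7 (successors {0, 3}): φ is false.
For instance, at 0:
  At 0: ◇(¬s → s) requires ¬s → s at some successor in {4, 6, 7}.
    ¬s → s holds at 6, so ◇(¬s → s) is true at 0.
Satisfying worlds: {0, 2, 3, 4, 5, 6}

6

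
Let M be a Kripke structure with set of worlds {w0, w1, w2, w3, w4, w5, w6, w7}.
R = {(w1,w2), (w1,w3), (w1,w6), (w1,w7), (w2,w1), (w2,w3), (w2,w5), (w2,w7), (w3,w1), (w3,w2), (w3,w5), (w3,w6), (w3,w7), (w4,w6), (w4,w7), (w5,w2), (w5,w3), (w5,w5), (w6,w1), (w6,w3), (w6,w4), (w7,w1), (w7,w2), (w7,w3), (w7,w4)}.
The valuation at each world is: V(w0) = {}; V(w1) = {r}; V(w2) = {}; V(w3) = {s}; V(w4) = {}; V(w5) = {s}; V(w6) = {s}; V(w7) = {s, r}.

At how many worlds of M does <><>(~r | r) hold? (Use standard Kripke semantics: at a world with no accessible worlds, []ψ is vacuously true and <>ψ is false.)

Let φ = <><>(~r | r). Evaluate φ at each world:
  w0 (successors ∅): φ is false.
  w1 (successors {w2, w3, w6, w7}): φ is true.
  w2 (successors {w1, w3, w5, w7}): φ is true.
  w3 (successors {w1, w2, w5, w6, w7}): φ is true.
  w4 (successors {w6, w7}): φ is true.
  w5 (successors {w2, w3, w5}): φ is true.
  w6 (successors {w1, w3, w4}): φ is true.
  w7 (successors {w1, w2, w3, w4}): φ is true.
For instance, at w7:
  At w7: <><>(~r | r) requires <>(~r | r) at some successor in {w1, w2, w3, w4}.
    <>(~r | r) holds at w1, so <><>(~r | r) is true at w7.
      At w1: <>(~r | r) requires ~r | r at some successor in {w2, w3, w6, w7}.
        ~r | r holds at w2, so <>(~r | r) is true at w1.
Satisfying worlds: {w1, w2, w3, w4, w5, w6, w7}

7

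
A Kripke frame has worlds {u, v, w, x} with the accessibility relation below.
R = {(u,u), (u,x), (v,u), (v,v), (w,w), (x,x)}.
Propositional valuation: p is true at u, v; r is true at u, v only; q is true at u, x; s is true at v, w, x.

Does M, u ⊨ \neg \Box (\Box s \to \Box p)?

Yes

At u: \Box (\Box s \to \Box p) is false, so \neg \Box (\Box s \to \Box p) is true.
  At u: \Box (\Box s \to \Box p) requires \Box s \to \Box p at every successor {u, x}.
    \Box s \to \Box p fails at x, so \Box (\Box s \to \Box p) is false at u.
      At x: \Box s is true, \Box p is false, so \Box s \to \Box p is false.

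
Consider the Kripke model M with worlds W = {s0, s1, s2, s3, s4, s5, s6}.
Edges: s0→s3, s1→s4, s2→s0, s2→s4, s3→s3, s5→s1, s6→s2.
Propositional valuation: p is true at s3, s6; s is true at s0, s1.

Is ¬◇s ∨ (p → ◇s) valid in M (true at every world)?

Let φ = ¬◇s ∨ (p → ◇s). Evaluate φ at each world:
  s0 (successors {s3}): φ is true.
  s1 (successors {s4}): φ is true.
  s2 (successors {s0, s4}): φ is true.
  s3 (successors {s3}): φ is true.
  s4 (successors ∅): φ is true.
  s5 (successors {s1}): φ is true.
  s6 (successors {s2}): φ is true.
For instance, at s6:
  At s6: ¬◇s is true, p → ◇s is false, so ¬◇s ∨ (p → ◇s) is true.
    At s6: ◇s is false, so ¬◇s is true.
      At s6: ◇s requires s at some successor in {s2}.
        At s2: s is false.
      So ◇s is false at s6.
    At s6: p is true, ◇s is false, so p → ◇s is false.
      At s6: ◇s requires s at some successor in {s2}.
        At s2: s is false.
      So ◇s is false at s6.

Yes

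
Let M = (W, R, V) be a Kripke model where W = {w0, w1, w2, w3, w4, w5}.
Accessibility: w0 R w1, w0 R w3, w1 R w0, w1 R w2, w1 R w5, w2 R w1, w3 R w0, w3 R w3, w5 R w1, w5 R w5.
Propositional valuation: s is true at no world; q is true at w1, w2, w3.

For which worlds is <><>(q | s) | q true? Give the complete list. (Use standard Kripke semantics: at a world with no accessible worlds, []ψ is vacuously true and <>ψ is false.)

w0, w1, w2, w3, w5

Let φ = <><>(q | s) | q. Evaluate φ at each world:
  w0 (successors {w1, w3}): φ is true.
  w1 (successors {w0, w2, w5}): φ is true.
  w2 (successors {w1}): φ is true.
  w3 (successors {w0, w3}): φ is true.
  w4 (successors ∅): φ is false.
  w5 (successors {w1, w5}): φ is true.
For instance, at w1:
  At w1: <><>(q | s) is true, q is true, so <><>(q | s) | q is true.
    At w1: <><>(q | s) requires <>(q | s) at some successor in {w0, w2, w5}.
      <>(q | s) holds at w0, so <><>(q | s) is true at w1.
Satisfying worlds: {w0, w1, w2, w3, w5}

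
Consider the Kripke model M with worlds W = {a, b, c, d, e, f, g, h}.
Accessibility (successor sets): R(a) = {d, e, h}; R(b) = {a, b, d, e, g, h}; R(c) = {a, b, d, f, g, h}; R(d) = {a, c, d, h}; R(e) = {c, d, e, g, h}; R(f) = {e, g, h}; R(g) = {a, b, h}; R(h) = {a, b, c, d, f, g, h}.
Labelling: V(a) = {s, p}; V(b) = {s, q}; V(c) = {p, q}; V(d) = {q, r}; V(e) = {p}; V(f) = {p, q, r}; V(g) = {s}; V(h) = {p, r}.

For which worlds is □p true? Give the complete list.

Let φ = □p. Evaluate φ at each world:
  a (successors {d, e, h}): φ is false.
  b (successors {a, b, d, e, g, h}): φ is false.
  c (successors {a, b, d, f, g, h}): φ is false.
  d (successors {a, c, d, h}): φ is false.
  e (successors {c, d, e, g, h}): φ is false.
  f (successors {e, g, h}): φ is false.
  g (successors {a, b, h}): φ is false.
  h (successors {a, b, c, d, f, g, h}): φ is false.
For instance, at h:
  At h: □p requires p at every successor {a, b, c, d, f, g, h}.
    p fails at b, so □p is false at h.
Satisfying worlds: none.

none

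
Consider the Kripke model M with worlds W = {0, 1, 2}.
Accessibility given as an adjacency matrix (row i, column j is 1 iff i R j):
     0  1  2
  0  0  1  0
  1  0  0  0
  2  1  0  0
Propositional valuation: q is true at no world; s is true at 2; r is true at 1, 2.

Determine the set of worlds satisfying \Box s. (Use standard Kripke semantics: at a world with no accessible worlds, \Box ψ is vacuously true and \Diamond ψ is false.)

1

Let φ = \Box s. Evaluate φ at each world:
  0 (successors {1}): φ is false.
  1 (successors ∅): φ is true.
  2 (successors {0}): φ is false.
For instance, at 0:
  At 0: \Box s requires s at every successor {1}.
    s fails at 1, so \Box s is false at 0.
Satisfying worlds: {1}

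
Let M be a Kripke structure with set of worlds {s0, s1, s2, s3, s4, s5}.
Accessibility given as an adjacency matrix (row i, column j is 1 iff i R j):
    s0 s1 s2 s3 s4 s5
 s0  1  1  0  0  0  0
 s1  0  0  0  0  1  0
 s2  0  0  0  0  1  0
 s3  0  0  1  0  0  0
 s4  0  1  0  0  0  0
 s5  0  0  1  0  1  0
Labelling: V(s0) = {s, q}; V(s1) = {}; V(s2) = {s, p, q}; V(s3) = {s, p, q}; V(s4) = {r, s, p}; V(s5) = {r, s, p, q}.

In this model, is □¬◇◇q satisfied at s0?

At s0: □¬◇◇q requires ¬◇◇q at every successor {s0, s1}.
  ¬◇◇q fails at s0, so □¬◇◇q is false at s0.
    At s0: ◇◇q is true, so ¬◇◇q is false.
      At s0: ◇◇q requires ◇q at some successor in {s0, s1}.
        ◇q holds at s0, so ◇◇q is true at s0.

No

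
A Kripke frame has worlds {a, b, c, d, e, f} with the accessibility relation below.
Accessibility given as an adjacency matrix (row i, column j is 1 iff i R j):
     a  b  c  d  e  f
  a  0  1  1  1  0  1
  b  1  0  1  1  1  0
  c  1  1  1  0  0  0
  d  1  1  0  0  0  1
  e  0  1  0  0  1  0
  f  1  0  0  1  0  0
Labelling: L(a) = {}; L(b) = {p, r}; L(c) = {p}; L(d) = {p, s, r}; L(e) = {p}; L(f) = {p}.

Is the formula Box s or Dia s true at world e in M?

No

Recall that Box ψ holds at a world iff ψ holds at every accessible world, and Dia ψ holds iff ψ holds at some accessible world.
At e: Box s is false, Dia s is false, so Box s or Dia s is false.
  At e: Box s requires s at every successor {b, e}.
    s fails at b, so Box s is false at e.
  At e: Dia s requires s at some successor in {b, e}.
    At b: s is false.
    At e: s is false.
  So Dia s is false at e.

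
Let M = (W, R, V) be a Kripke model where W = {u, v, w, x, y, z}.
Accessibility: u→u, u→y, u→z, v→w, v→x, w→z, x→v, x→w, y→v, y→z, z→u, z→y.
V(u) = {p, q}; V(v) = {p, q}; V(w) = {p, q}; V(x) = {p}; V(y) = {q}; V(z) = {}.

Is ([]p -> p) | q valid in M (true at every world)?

Yes

Let φ = ([]p -> p) | q. Evaluate φ at each world:
  u (successors {u, y, z}): φ is true.
  v (successors {w, x}): φ is true.
  w (successors {z}): φ is true.
  x (successors {v, w}): φ is true.
  y (successors {v, z}): φ is true.
  z (successors {u, y}): φ is true.
For instance, at v:
  At v: []p -> p is true, q is true, so ([]p -> p) | q is true.
    At v: []p is true, p is true, so []p -> p is true.
      At v: []p requires p at every successor {w, x}.
        At w: p is true.
        At x: p is true.
      So []p is true at v.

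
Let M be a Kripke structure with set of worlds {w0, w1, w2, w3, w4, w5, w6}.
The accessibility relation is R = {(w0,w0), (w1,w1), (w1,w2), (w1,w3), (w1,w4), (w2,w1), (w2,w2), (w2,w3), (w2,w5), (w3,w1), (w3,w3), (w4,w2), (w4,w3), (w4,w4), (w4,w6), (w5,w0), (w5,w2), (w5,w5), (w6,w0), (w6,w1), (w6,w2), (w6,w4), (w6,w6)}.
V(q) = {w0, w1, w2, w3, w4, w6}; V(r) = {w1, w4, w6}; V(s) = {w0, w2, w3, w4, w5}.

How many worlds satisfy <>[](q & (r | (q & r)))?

0

Let φ = <>[](q & (r | (q & r))). Evaluate φ at each world:
  w0 (successors {w0}): φ is false.
  w1 (successors {w1, w2, w3, w4}): φ is false.
  w2 (successors {w1, w2, w3, w5}): φ is false.
  w3 (successors {w1, w3}): φ is false.
  w4 (successors {w2, w3, w4, w6}): φ is false.
  w5 (successors {w0, w2, w5}): φ is false.
  w6 (successors {w0, w1, w2, w4, w6}): φ is false.
For instance, at w1:
  At w1: <>[](q & (r | (q & r))) requires [](q & (r | (q & r))) at some successor in {w1, w2, w3, w4}.
    At w1: [](q & (r | (q & r))) is false.
    At w2: [](q & (r | (q & r))) is false.
    At w3: [](q & (r | (q & r))) is false.
    At w4: [](q & (r | (q & r))) is false.
  So <>[](q & (r | (q & r))) is false at w1.
Satisfying worlds: none.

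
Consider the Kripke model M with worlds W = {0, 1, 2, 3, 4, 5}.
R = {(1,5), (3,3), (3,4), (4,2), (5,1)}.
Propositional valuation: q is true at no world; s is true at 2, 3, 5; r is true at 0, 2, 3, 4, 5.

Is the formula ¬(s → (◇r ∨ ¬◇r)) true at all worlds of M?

No

Let φ = ¬(s → (◇r ∨ ¬◇r)). Evaluate φ at each world:
  0 (successors ∅): φ is false.
  1 (successors {5}): φ is false.
  2 (successors ∅): φ is false.
  3 (successors {3, 4}): φ is false.
  4 (successors {2}): φ is false.
  5 (successors {1}): φ is false.
Detail at 0 (counterexample):
  At 0: s → (◇r ∨ ¬◇r) is true, so ¬(s → (◇r ∨ ¬◇r)) is false.
    At 0: s is false, ◇r ∨ ¬◇r is true, so s → (◇r ∨ ¬◇r) is true.
      At 0: ◇r is false, ¬◇r is true, so ◇r ∨ ¬◇r is true.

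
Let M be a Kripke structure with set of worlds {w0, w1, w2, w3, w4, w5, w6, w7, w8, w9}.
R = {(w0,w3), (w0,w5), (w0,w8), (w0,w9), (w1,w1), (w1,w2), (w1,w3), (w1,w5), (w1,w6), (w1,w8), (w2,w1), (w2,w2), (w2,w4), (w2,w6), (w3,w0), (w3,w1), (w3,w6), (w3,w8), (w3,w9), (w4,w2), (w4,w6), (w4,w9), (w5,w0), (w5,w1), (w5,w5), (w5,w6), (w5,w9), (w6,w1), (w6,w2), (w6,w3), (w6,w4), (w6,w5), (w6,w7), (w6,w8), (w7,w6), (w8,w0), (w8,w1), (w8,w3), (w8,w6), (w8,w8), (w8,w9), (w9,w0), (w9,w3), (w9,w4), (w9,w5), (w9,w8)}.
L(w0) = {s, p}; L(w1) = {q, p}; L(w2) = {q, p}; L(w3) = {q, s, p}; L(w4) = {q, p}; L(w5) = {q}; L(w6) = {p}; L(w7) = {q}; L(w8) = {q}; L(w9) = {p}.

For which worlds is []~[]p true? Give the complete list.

Let φ = []~[]p. Evaluate φ at each world:
  w0 (successors {w3, w5, w8, w9}): φ is true.
  w1 (successors {w1, w2, w3, w5, w6, w8}): φ is false.
  w2 (successors {w1, w2, w4, w6}): φ is false.
  w3 (successors {w0, w1, w6, w8, w9}): φ is true.
  w4 (successors {w2, w6, w9}): φ is false.
  w5 (successors {w0, w1, w5, w6, w9}): φ is true.
  w6 (successors {w1, w2, w3, w4, w5, w7, w8}): φ is false.
  w7 (successors {w6}): φ is true.
  w8 (successors {w0, w1, w3, w6, w8, w9}): φ is true.
  w9 (successors {w0, w3, w4, w5, w8}): φ is false.
For instance, at w3:
  At w3: []~[]p requires ~[]p at every successor {w0, w1, w6, w8, w9}.
    At w0: ~[]p is true.
    At w1: ~[]p is true.
    At w6: ~[]p is true.
    At w8: ~[]p is true.
    At w9: ~[]p is true.
  So []~[]p is true at w3.
Satisfying worlds: {w0, w3, w5, w7, w8}

w0, w3, w5, w7, w8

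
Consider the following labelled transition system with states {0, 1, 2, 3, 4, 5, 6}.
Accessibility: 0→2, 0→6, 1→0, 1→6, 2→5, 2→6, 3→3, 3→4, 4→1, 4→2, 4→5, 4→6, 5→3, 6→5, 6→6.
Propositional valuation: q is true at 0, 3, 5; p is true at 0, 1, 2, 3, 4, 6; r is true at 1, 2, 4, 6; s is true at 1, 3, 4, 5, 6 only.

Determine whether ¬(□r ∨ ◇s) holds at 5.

At 5: □r ∨ ◇s is true, so ¬(□r ∨ ◇s) is false.
  At 5: □r is false, ◇s is true, so □r ∨ ◇s is true.
    At 5: □r requires r at every successor {3}.
      r fails at 3, so □r is false at 5.
    At 5: ◇s requires s at some successor in {3}.
      s holds at 3, so ◇s is true at 5.

No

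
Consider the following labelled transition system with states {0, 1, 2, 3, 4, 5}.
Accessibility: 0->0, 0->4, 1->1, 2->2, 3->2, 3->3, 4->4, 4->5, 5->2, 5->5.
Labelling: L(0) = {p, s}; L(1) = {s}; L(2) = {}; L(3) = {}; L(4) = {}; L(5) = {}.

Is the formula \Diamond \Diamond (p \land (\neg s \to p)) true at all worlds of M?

Recall that \Diamond ψ holds at a world iff ψ holds at some accessible world.
Let φ = \Diamond \Diamond (p \land (\neg s \to p)). Evaluate φ at each world:
  0 (successors {0, 4}): φ is true.
  1 (successors {1}): φ is false.
  2 (successors {2}): φ is false.
  3 (successors {2, 3}): φ is false.
  4 (successors {4, 5}): φ is false.
  5 (successors {2, 5}): φ is false.
Detail at 1 (counterexample):
  At 1: \Diamond \Diamond (p \land (\neg s \to p)) requires \Diamond (p \land (\neg s \to p)) at some successor in {1}.
    At 1: \Diamond (p \land (\neg s \to p)) is false.
  So \Diamond \Diamond (p \land (\neg s \to p)) is false at 1.

No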